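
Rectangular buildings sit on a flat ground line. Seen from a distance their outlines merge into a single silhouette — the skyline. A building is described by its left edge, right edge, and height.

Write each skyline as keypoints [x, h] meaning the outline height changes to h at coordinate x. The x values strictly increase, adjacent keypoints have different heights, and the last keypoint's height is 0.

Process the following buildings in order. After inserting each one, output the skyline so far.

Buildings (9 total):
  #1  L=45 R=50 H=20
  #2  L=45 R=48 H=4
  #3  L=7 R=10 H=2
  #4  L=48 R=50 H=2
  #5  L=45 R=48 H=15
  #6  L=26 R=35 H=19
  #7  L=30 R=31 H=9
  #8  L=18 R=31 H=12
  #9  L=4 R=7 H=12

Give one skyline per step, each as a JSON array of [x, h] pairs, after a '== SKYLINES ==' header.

== SKYLINES ==
[[45,20],[50,0]]
[[45,20],[50,0]]
[[7,2],[10,0],[45,20],[50,0]]
[[7,2],[10,0],[45,20],[50,0]]
[[7,2],[10,0],[45,20],[50,0]]
[[7,2],[10,0],[26,19],[35,0],[45,20],[50,0]]
[[7,2],[10,0],[26,19],[35,0],[45,20],[50,0]]
[[7,2],[10,0],[18,12],[26,19],[35,0],[45,20],[50,0]]
[[4,12],[7,2],[10,0],[18,12],[26,19],[35,0],[45,20],[50,0]]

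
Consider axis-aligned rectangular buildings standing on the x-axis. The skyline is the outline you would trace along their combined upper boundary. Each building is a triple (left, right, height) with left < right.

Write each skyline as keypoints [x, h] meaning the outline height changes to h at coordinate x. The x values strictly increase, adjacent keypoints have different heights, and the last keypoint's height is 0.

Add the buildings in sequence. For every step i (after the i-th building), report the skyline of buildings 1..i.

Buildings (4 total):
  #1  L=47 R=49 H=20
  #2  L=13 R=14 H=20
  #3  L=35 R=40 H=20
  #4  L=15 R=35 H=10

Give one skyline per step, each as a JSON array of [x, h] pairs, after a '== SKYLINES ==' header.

== SKYLINES ==
[[47,20],[49,0]]
[[13,20],[14,0],[47,20],[49,0]]
[[13,20],[14,0],[35,20],[40,0],[47,20],[49,0]]
[[13,20],[14,0],[15,10],[35,20],[40,0],[47,20],[49,0]]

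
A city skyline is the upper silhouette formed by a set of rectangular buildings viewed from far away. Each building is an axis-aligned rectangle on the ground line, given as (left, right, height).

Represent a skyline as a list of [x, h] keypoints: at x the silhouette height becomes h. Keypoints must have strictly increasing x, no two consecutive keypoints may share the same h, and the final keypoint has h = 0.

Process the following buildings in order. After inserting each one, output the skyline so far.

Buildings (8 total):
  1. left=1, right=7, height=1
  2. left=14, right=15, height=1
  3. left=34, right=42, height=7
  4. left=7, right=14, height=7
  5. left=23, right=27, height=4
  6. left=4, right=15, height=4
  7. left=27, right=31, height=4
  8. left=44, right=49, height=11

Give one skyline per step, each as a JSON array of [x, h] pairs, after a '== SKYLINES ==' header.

== SKYLINES ==
[[1,1],[7,0]]
[[1,1],[7,0],[14,1],[15,0]]
[[1,1],[7,0],[14,1],[15,0],[34,7],[42,0]]
[[1,1],[7,7],[14,1],[15,0],[34,7],[42,0]]
[[1,1],[7,7],[14,1],[15,0],[23,4],[27,0],[34,7],[42,0]]
[[1,1],[4,4],[7,7],[14,4],[15,0],[23,4],[27,0],[34,7],[42,0]]
[[1,1],[4,4],[7,7],[14,4],[15,0],[23,4],[31,0],[34,7],[42,0]]
[[1,1],[4,4],[7,7],[14,4],[15,0],[23,4],[31,0],[34,7],[42,0],[44,11],[49,0]]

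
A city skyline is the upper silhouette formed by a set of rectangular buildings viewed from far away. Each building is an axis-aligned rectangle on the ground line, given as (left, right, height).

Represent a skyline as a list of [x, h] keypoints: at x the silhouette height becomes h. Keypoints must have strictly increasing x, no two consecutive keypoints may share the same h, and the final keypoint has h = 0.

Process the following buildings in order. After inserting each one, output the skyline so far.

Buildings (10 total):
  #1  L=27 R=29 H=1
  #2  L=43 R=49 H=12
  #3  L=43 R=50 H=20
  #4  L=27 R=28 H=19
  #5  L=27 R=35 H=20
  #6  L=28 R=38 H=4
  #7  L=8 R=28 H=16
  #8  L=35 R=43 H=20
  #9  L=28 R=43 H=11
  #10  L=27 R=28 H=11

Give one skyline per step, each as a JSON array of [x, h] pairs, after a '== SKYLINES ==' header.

== SKYLINES ==
[[27,1],[29,0]]
[[27,1],[29,0],[43,12],[49,0]]
[[27,1],[29,0],[43,20],[50,0]]
[[27,19],[28,1],[29,0],[43,20],[50,0]]
[[27,20],[35,0],[43,20],[50,0]]
[[27,20],[35,4],[38,0],[43,20],[50,0]]
[[8,16],[27,20],[35,4],[38,0],[43,20],[50,0]]
[[8,16],[27,20],[50,0]]
[[8,16],[27,20],[50,0]]
[[8,16],[27,20],[50,0]]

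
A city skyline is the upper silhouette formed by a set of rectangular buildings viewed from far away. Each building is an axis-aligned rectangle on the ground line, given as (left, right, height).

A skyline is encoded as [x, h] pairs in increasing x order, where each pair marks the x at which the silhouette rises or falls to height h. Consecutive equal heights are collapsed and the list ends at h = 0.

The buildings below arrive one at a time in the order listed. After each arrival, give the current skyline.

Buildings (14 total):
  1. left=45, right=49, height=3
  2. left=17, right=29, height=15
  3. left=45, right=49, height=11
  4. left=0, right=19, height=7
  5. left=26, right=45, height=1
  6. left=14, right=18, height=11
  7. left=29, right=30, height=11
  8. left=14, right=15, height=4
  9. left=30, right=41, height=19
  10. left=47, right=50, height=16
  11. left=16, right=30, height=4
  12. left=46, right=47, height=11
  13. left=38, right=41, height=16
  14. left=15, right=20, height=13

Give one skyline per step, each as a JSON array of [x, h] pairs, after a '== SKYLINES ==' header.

== SKYLINES ==
[[45,3],[49,0]]
[[17,15],[29,0],[45,3],[49,0]]
[[17,15],[29,0],[45,11],[49,0]]
[[0,7],[17,15],[29,0],[45,11],[49,0]]
[[0,7],[17,15],[29,1],[45,11],[49,0]]
[[0,7],[14,11],[17,15],[29,1],[45,11],[49,0]]
[[0,7],[14,11],[17,15],[29,11],[30,1],[45,11],[49,0]]
[[0,7],[14,11],[17,15],[29,11],[30,1],[45,11],[49,0]]
[[0,7],[14,11],[17,15],[29,11],[30,19],[41,1],[45,11],[49,0]]
[[0,7],[14,11],[17,15],[29,11],[30,19],[41,1],[45,11],[47,16],[50,0]]
[[0,7],[14,11],[17,15],[29,11],[30,19],[41,1],[45,11],[47,16],[50,0]]
[[0,7],[14,11],[17,15],[29,11],[30,19],[41,1],[45,11],[47,16],[50,0]]
[[0,7],[14,11],[17,15],[29,11],[30,19],[41,1],[45,11],[47,16],[50,0]]
[[0,7],[14,11],[15,13],[17,15],[29,11],[30,19],[41,1],[45,11],[47,16],[50,0]]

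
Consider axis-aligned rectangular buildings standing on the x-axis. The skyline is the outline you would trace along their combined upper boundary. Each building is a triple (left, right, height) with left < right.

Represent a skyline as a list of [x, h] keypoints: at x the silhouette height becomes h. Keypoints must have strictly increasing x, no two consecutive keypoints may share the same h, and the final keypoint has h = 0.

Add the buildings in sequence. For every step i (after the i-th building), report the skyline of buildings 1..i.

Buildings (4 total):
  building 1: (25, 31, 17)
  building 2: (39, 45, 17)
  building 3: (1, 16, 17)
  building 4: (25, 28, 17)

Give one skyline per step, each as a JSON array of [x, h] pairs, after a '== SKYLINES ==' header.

== SKYLINES ==
[[25,17],[31,0]]
[[25,17],[31,0],[39,17],[45,0]]
[[1,17],[16,0],[25,17],[31,0],[39,17],[45,0]]
[[1,17],[16,0],[25,17],[31,0],[39,17],[45,0]]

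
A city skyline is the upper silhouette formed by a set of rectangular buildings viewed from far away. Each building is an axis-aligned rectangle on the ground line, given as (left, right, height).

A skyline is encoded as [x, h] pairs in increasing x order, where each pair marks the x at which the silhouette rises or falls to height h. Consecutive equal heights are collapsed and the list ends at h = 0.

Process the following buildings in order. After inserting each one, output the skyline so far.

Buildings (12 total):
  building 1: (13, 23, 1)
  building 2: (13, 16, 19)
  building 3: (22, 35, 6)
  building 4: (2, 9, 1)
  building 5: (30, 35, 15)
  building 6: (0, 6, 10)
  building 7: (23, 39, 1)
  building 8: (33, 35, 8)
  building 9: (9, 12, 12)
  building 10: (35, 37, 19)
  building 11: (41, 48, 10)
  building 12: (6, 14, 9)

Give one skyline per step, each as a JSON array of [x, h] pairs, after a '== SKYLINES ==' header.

== SKYLINES ==
[[13,1],[23,0]]
[[13,19],[16,1],[23,0]]
[[13,19],[16,1],[22,6],[35,0]]
[[2,1],[9,0],[13,19],[16,1],[22,6],[35,0]]
[[2,1],[9,0],[13,19],[16,1],[22,6],[30,15],[35,0]]
[[0,10],[6,1],[9,0],[13,19],[16,1],[22,6],[30,15],[35,0]]
[[0,10],[6,1],[9,0],[13,19],[16,1],[22,6],[30,15],[35,1],[39,0]]
[[0,10],[6,1],[9,0],[13,19],[16,1],[22,6],[30,15],[35,1],[39,0]]
[[0,10],[6,1],[9,12],[12,0],[13,19],[16,1],[22,6],[30,15],[35,1],[39,0]]
[[0,10],[6,1],[9,12],[12,0],[13,19],[16,1],[22,6],[30,15],[35,19],[37,1],[39,0]]
[[0,10],[6,1],[9,12],[12,0],[13,19],[16,1],[22,6],[30,15],[35,19],[37,1],[39,0],[41,10],[48,0]]
[[0,10],[6,9],[9,12],[12,9],[13,19],[16,1],[22,6],[30,15],[35,19],[37,1],[39,0],[41,10],[48,0]]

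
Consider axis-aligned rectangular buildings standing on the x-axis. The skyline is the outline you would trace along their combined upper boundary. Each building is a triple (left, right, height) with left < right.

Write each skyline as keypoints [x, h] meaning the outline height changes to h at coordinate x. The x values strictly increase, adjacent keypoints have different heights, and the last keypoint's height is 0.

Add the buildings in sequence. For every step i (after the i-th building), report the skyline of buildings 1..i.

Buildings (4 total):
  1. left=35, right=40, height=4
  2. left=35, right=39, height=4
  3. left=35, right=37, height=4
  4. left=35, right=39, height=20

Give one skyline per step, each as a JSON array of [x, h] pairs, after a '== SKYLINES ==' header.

== SKYLINES ==
[[35,4],[40,0]]
[[35,4],[40,0]]
[[35,4],[40,0]]
[[35,20],[39,4],[40,0]]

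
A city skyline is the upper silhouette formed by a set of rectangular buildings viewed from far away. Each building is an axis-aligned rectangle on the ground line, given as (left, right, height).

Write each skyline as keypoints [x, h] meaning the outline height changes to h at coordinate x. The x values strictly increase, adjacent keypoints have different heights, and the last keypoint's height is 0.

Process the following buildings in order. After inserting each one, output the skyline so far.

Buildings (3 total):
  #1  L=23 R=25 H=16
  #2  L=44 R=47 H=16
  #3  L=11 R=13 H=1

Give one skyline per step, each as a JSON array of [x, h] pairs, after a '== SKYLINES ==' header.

== SKYLINES ==
[[23,16],[25,0]]
[[23,16],[25,0],[44,16],[47,0]]
[[11,1],[13,0],[23,16],[25,0],[44,16],[47,0]]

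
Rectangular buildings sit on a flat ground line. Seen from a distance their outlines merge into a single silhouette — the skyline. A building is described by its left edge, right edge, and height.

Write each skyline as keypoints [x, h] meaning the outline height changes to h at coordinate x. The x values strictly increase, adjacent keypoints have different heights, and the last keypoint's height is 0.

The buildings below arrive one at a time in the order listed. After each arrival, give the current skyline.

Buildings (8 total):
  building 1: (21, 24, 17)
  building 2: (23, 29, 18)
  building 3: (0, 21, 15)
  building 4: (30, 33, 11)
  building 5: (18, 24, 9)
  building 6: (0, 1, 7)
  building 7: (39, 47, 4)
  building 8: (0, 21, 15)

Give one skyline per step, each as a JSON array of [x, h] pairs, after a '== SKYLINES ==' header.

== SKYLINES ==
[[21,17],[24,0]]
[[21,17],[23,18],[29,0]]
[[0,15],[21,17],[23,18],[29,0]]
[[0,15],[21,17],[23,18],[29,0],[30,11],[33,0]]
[[0,15],[21,17],[23,18],[29,0],[30,11],[33,0]]
[[0,15],[21,17],[23,18],[29,0],[30,11],[33,0]]
[[0,15],[21,17],[23,18],[29,0],[30,11],[33,0],[39,4],[47,0]]
[[0,15],[21,17],[23,18],[29,0],[30,11],[33,0],[39,4],[47,0]]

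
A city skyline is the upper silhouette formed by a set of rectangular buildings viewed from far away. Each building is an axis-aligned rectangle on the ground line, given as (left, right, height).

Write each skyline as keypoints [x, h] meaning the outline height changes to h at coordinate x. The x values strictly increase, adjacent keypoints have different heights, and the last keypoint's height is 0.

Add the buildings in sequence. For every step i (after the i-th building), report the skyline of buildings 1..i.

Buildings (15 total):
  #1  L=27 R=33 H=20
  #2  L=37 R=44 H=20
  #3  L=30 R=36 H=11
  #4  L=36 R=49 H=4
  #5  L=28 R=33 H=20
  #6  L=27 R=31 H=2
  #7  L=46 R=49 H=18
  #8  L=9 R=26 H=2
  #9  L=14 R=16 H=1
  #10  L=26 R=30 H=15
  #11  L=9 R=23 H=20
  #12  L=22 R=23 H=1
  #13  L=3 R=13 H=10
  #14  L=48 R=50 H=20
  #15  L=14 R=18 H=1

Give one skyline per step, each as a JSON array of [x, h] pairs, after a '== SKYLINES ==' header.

== SKYLINES ==
[[27,20],[33,0]]
[[27,20],[33,0],[37,20],[44,0]]
[[27,20],[33,11],[36,0],[37,20],[44,0]]
[[27,20],[33,11],[36,4],[37,20],[44,4],[49,0]]
[[27,20],[33,11],[36,4],[37,20],[44,4],[49,0]]
[[27,20],[33,11],[36,4],[37,20],[44,4],[49,0]]
[[27,20],[33,11],[36,4],[37,20],[44,4],[46,18],[49,0]]
[[9,2],[26,0],[27,20],[33,11],[36,4],[37,20],[44,4],[46,18],[49,0]]
[[9,2],[26,0],[27,20],[33,11],[36,4],[37,20],[44,4],[46,18],[49,0]]
[[9,2],[26,15],[27,20],[33,11],[36,4],[37,20],[44,4],[46,18],[49,0]]
[[9,20],[23,2],[26,15],[27,20],[33,11],[36,4],[37,20],[44,4],[46,18],[49,0]]
[[9,20],[23,2],[26,15],[27,20],[33,11],[36,4],[37,20],[44,4],[46,18],[49,0]]
[[3,10],[9,20],[23,2],[26,15],[27,20],[33,11],[36,4],[37,20],[44,4],[46,18],[49,0]]
[[3,10],[9,20],[23,2],[26,15],[27,20],[33,11],[36,4],[37,20],[44,4],[46,18],[48,20],[50,0]]
[[3,10],[9,20],[23,2],[26,15],[27,20],[33,11],[36,4],[37,20],[44,4],[46,18],[48,20],[50,0]]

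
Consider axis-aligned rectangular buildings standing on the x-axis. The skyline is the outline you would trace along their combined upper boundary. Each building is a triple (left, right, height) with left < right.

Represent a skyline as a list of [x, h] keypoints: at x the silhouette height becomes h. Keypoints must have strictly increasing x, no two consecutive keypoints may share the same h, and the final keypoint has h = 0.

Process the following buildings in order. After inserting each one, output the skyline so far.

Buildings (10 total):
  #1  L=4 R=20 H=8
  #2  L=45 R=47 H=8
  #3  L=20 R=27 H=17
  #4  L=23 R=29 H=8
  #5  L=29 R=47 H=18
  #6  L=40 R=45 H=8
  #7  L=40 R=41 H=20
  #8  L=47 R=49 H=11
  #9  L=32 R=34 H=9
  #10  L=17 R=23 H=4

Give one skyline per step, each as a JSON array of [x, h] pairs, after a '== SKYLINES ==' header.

== SKYLINES ==
[[4,8],[20,0]]
[[4,8],[20,0],[45,8],[47,0]]
[[4,8],[20,17],[27,0],[45,8],[47,0]]
[[4,8],[20,17],[27,8],[29,0],[45,8],[47,0]]
[[4,8],[20,17],[27,8],[29,18],[47,0]]
[[4,8],[20,17],[27,8],[29,18],[47,0]]
[[4,8],[20,17],[27,8],[29,18],[40,20],[41,18],[47,0]]
[[4,8],[20,17],[27,8],[29,18],[40,20],[41,18],[47,11],[49,0]]
[[4,8],[20,17],[27,8],[29,18],[40,20],[41,18],[47,11],[49,0]]
[[4,8],[20,17],[27,8],[29,18],[40,20],[41,18],[47,11],[49,0]]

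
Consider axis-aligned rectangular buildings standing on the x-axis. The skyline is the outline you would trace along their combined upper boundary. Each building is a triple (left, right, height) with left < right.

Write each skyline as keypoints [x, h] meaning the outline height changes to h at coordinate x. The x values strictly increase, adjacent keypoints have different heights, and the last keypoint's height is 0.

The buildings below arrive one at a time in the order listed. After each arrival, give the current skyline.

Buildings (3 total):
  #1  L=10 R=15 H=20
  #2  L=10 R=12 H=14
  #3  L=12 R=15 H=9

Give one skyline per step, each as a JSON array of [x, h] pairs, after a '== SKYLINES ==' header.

== SKYLINES ==
[[10,20],[15,0]]
[[10,20],[15,0]]
[[10,20],[15,0]]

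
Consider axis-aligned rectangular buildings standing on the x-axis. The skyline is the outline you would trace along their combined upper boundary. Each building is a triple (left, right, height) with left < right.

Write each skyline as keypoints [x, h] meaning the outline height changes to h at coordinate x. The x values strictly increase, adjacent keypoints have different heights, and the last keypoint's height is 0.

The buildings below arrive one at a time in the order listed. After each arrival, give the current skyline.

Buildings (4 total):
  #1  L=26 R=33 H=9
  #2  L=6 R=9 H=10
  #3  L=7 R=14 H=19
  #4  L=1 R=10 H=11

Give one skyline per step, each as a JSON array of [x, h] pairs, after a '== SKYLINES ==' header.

== SKYLINES ==
[[26,9],[33,0]]
[[6,10],[9,0],[26,9],[33,0]]
[[6,10],[7,19],[14,0],[26,9],[33,0]]
[[1,11],[7,19],[14,0],[26,9],[33,0]]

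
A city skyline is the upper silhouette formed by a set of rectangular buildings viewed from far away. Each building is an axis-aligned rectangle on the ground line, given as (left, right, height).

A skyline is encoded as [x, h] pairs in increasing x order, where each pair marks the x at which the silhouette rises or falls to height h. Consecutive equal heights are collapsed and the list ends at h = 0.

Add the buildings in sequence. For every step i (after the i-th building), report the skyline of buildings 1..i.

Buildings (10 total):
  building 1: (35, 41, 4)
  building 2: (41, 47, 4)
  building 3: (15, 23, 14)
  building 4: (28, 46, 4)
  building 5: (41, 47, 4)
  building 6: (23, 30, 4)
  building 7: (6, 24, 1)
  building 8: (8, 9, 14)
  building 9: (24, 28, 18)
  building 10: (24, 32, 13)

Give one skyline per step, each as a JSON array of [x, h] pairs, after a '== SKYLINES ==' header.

== SKYLINES ==
[[35,4],[41,0]]
[[35,4],[47,0]]
[[15,14],[23,0],[35,4],[47,0]]
[[15,14],[23,0],[28,4],[47,0]]
[[15,14],[23,0],[28,4],[47,0]]
[[15,14],[23,4],[47,0]]
[[6,1],[15,14],[23,4],[47,0]]
[[6,1],[8,14],[9,1],[15,14],[23,4],[47,0]]
[[6,1],[8,14],[9,1],[15,14],[23,4],[24,18],[28,4],[47,0]]
[[6,1],[8,14],[9,1],[15,14],[23,4],[24,18],[28,13],[32,4],[47,0]]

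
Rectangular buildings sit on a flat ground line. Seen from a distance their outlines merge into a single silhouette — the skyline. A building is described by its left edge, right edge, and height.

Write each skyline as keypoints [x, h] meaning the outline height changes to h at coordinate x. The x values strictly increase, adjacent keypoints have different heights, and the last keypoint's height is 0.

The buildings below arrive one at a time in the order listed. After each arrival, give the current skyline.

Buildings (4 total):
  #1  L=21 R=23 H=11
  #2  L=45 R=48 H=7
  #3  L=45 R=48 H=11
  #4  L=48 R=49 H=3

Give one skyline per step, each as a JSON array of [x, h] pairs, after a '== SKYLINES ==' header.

== SKYLINES ==
[[21,11],[23,0]]
[[21,11],[23,0],[45,7],[48,0]]
[[21,11],[23,0],[45,11],[48,0]]
[[21,11],[23,0],[45,11],[48,3],[49,0]]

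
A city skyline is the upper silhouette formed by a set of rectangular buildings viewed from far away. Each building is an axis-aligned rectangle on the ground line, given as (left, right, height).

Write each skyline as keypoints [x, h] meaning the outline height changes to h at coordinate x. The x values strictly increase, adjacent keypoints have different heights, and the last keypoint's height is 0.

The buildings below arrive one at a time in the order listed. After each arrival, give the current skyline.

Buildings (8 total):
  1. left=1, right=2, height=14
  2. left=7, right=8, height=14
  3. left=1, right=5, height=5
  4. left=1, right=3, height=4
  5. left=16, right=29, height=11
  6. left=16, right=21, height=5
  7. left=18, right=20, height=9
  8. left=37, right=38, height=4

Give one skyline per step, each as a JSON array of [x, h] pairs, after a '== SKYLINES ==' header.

== SKYLINES ==
[[1,14],[2,0]]
[[1,14],[2,0],[7,14],[8,0]]
[[1,14],[2,5],[5,0],[7,14],[8,0]]
[[1,14],[2,5],[5,0],[7,14],[8,0]]
[[1,14],[2,5],[5,0],[7,14],[8,0],[16,11],[29,0]]
[[1,14],[2,5],[5,0],[7,14],[8,0],[16,11],[29,0]]
[[1,14],[2,5],[5,0],[7,14],[8,0],[16,11],[29,0]]
[[1,14],[2,5],[5,0],[7,14],[8,0],[16,11],[29,0],[37,4],[38,0]]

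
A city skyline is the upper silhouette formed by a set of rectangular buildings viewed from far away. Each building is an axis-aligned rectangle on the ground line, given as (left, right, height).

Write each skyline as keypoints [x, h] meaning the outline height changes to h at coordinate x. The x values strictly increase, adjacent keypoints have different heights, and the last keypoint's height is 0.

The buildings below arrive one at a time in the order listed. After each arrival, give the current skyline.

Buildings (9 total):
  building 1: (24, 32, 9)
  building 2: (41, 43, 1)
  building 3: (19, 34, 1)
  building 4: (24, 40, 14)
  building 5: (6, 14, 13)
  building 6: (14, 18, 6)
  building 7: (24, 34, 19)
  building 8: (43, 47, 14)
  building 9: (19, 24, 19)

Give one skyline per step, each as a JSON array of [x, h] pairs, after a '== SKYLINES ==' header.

== SKYLINES ==
[[24,9],[32,0]]
[[24,9],[32,0],[41,1],[43,0]]
[[19,1],[24,9],[32,1],[34,0],[41,1],[43,0]]
[[19,1],[24,14],[40,0],[41,1],[43,0]]
[[6,13],[14,0],[19,1],[24,14],[40,0],[41,1],[43,0]]
[[6,13],[14,6],[18,0],[19,1],[24,14],[40,0],[41,1],[43,0]]
[[6,13],[14,6],[18,0],[19,1],[24,19],[34,14],[40,0],[41,1],[43,0]]
[[6,13],[14,6],[18,0],[19,1],[24,19],[34,14],[40,0],[41,1],[43,14],[47,0]]
[[6,13],[14,6],[18,0],[19,19],[34,14],[40,0],[41,1],[43,14],[47,0]]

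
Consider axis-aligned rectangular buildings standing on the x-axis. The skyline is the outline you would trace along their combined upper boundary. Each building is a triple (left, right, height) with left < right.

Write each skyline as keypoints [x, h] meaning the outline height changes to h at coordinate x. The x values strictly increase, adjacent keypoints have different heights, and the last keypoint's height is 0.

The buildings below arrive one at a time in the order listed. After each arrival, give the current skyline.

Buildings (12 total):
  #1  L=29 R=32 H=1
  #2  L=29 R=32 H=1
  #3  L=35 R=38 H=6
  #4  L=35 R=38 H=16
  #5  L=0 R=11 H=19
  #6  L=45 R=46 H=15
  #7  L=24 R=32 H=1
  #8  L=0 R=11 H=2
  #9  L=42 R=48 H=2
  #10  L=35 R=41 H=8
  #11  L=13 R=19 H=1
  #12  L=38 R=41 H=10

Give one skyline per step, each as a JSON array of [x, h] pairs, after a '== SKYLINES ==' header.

== SKYLINES ==
[[29,1],[32,0]]
[[29,1],[32,0]]
[[29,1],[32,0],[35,6],[38,0]]
[[29,1],[32,0],[35,16],[38,0]]
[[0,19],[11,0],[29,1],[32,0],[35,16],[38,0]]
[[0,19],[11,0],[29,1],[32,0],[35,16],[38,0],[45,15],[46,0]]
[[0,19],[11,0],[24,1],[32,0],[35,16],[38,0],[45,15],[46,0]]
[[0,19],[11,0],[24,1],[32,0],[35,16],[38,0],[45,15],[46,0]]
[[0,19],[11,0],[24,1],[32,0],[35,16],[38,0],[42,2],[45,15],[46,2],[48,0]]
[[0,19],[11,0],[24,1],[32,0],[35,16],[38,8],[41,0],[42,2],[45,15],[46,2],[48,0]]
[[0,19],[11,0],[13,1],[19,0],[24,1],[32,0],[35,16],[38,8],[41,0],[42,2],[45,15],[46,2],[48,0]]
[[0,19],[11,0],[13,1],[19,0],[24,1],[32,0],[35,16],[38,10],[41,0],[42,2],[45,15],[46,2],[48,0]]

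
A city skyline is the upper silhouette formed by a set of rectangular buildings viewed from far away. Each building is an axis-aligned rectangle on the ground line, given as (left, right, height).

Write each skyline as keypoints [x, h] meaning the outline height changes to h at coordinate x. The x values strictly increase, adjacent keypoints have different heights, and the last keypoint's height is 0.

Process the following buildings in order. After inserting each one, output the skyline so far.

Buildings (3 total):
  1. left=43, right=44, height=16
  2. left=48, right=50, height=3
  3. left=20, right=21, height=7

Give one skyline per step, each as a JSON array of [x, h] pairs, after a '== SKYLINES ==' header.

== SKYLINES ==
[[43,16],[44,0]]
[[43,16],[44,0],[48,3],[50,0]]
[[20,7],[21,0],[43,16],[44,0],[48,3],[50,0]]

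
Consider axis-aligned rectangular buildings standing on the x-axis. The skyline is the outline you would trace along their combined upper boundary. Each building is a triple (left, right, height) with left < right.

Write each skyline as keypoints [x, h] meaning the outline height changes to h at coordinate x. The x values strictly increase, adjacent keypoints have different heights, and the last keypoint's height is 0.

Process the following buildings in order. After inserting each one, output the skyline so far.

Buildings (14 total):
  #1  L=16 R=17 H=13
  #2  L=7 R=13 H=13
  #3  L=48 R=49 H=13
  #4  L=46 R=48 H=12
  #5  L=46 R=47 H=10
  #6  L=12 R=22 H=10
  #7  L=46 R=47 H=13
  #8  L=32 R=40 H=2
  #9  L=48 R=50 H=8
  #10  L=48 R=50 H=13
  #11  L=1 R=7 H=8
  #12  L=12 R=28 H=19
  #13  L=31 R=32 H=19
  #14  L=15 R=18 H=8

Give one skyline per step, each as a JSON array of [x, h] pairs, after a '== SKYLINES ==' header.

== SKYLINES ==
[[16,13],[17,0]]
[[7,13],[13,0],[16,13],[17,0]]
[[7,13],[13,0],[16,13],[17,0],[48,13],[49,0]]
[[7,13],[13,0],[16,13],[17,0],[46,12],[48,13],[49,0]]
[[7,13],[13,0],[16,13],[17,0],[46,12],[48,13],[49,0]]
[[7,13],[13,10],[16,13],[17,10],[22,0],[46,12],[48,13],[49,0]]
[[7,13],[13,10],[16,13],[17,10],[22,0],[46,13],[47,12],[48,13],[49,0]]
[[7,13],[13,10],[16,13],[17,10],[22,0],[32,2],[40,0],[46,13],[47,12],[48,13],[49,0]]
[[7,13],[13,10],[16,13],[17,10],[22,0],[32,2],[40,0],[46,13],[47,12],[48,13],[49,8],[50,0]]
[[7,13],[13,10],[16,13],[17,10],[22,0],[32,2],[40,0],[46,13],[47,12],[48,13],[50,0]]
[[1,8],[7,13],[13,10],[16,13],[17,10],[22,0],[32,2],[40,0],[46,13],[47,12],[48,13],[50,0]]
[[1,8],[7,13],[12,19],[28,0],[32,2],[40,0],[46,13],[47,12],[48,13],[50,0]]
[[1,8],[7,13],[12,19],[28,0],[31,19],[32,2],[40,0],[46,13],[47,12],[48,13],[50,0]]
[[1,8],[7,13],[12,19],[28,0],[31,19],[32,2],[40,0],[46,13],[47,12],[48,13],[50,0]]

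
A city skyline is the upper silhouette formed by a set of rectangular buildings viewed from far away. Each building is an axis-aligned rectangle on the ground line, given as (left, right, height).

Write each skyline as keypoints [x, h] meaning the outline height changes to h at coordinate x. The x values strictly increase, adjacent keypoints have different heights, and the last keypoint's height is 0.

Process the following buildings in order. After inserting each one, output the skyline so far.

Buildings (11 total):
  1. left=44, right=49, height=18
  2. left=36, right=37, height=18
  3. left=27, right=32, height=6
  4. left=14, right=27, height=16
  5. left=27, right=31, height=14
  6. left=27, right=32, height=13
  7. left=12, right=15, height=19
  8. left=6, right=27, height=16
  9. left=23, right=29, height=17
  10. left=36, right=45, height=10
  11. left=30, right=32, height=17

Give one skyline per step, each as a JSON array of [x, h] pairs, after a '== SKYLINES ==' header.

== SKYLINES ==
[[44,18],[49,0]]
[[36,18],[37,0],[44,18],[49,0]]
[[27,6],[32,0],[36,18],[37,0],[44,18],[49,0]]
[[14,16],[27,6],[32,0],[36,18],[37,0],[44,18],[49,0]]
[[14,16],[27,14],[31,6],[32,0],[36,18],[37,0],[44,18],[49,0]]
[[14,16],[27,14],[31,13],[32,0],[36,18],[37,0],[44,18],[49,0]]
[[12,19],[15,16],[27,14],[31,13],[32,0],[36,18],[37,0],[44,18],[49,0]]
[[6,16],[12,19],[15,16],[27,14],[31,13],[32,0],[36,18],[37,0],[44,18],[49,0]]
[[6,16],[12,19],[15,16],[23,17],[29,14],[31,13],[32,0],[36,18],[37,0],[44,18],[49,0]]
[[6,16],[12,19],[15,16],[23,17],[29,14],[31,13],[32,0],[36,18],[37,10],[44,18],[49,0]]
[[6,16],[12,19],[15,16],[23,17],[29,14],[30,17],[32,0],[36,18],[37,10],[44,18],[49,0]]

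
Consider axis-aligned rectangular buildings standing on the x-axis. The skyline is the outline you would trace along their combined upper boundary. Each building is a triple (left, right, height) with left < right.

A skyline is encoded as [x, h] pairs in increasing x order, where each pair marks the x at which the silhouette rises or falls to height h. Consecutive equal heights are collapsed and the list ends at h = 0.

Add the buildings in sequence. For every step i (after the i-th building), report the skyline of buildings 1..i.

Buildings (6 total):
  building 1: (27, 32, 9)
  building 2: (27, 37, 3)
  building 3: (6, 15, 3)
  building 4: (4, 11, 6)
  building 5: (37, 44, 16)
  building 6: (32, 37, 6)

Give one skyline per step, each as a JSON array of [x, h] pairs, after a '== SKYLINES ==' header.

== SKYLINES ==
[[27,9],[32,0]]
[[27,9],[32,3],[37,0]]
[[6,3],[15,0],[27,9],[32,3],[37,0]]
[[4,6],[11,3],[15,0],[27,9],[32,3],[37,0]]
[[4,6],[11,3],[15,0],[27,9],[32,3],[37,16],[44,0]]
[[4,6],[11,3],[15,0],[27,9],[32,6],[37,16],[44,0]]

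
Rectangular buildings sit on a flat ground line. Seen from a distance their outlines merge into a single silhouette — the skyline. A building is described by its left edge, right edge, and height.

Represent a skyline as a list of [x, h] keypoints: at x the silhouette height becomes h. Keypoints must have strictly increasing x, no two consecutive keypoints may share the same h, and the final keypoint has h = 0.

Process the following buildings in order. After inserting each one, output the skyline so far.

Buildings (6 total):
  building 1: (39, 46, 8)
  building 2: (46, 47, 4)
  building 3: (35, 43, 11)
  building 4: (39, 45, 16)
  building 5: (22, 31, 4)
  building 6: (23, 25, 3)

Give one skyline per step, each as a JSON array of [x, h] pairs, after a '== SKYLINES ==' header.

== SKYLINES ==
[[39,8],[46,0]]
[[39,8],[46,4],[47,0]]
[[35,11],[43,8],[46,4],[47,0]]
[[35,11],[39,16],[45,8],[46,4],[47,0]]
[[22,4],[31,0],[35,11],[39,16],[45,8],[46,4],[47,0]]
[[22,4],[31,0],[35,11],[39,16],[45,8],[46,4],[47,0]]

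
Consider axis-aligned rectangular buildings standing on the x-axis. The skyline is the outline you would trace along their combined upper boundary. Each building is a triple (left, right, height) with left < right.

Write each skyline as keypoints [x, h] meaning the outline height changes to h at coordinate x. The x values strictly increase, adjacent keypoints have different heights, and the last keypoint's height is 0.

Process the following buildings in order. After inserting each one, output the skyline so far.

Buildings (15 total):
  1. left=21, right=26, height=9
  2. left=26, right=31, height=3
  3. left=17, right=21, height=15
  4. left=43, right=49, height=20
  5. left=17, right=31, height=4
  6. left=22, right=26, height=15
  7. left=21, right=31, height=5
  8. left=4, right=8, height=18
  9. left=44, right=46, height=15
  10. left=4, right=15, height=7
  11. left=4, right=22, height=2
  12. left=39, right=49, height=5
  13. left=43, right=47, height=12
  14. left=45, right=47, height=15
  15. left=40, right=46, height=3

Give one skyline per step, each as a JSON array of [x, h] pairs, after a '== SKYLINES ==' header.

== SKYLINES ==
[[21,9],[26,0]]
[[21,9],[26,3],[31,0]]
[[17,15],[21,9],[26,3],[31,0]]
[[17,15],[21,9],[26,3],[31,0],[43,20],[49,0]]
[[17,15],[21,9],[26,4],[31,0],[43,20],[49,0]]
[[17,15],[21,9],[22,15],[26,4],[31,0],[43,20],[49,0]]
[[17,15],[21,9],[22,15],[26,5],[31,0],[43,20],[49,0]]
[[4,18],[8,0],[17,15],[21,9],[22,15],[26,5],[31,0],[43,20],[49,0]]
[[4,18],[8,0],[17,15],[21,9],[22,15],[26,5],[31,0],[43,20],[49,0]]
[[4,18],[8,7],[15,0],[17,15],[21,9],[22,15],[26,5],[31,0],[43,20],[49,0]]
[[4,18],[8,7],[15,2],[17,15],[21,9],[22,15],[26,5],[31,0],[43,20],[49,0]]
[[4,18],[8,7],[15,2],[17,15],[21,9],[22,15],[26,5],[31,0],[39,5],[43,20],[49,0]]
[[4,18],[8,7],[15,2],[17,15],[21,9],[22,15],[26,5],[31,0],[39,5],[43,20],[49,0]]
[[4,18],[8,7],[15,2],[17,15],[21,9],[22,15],[26,5],[31,0],[39,5],[43,20],[49,0]]
[[4,18],[8,7],[15,2],[17,15],[21,9],[22,15],[26,5],[31,0],[39,5],[43,20],[49,0]]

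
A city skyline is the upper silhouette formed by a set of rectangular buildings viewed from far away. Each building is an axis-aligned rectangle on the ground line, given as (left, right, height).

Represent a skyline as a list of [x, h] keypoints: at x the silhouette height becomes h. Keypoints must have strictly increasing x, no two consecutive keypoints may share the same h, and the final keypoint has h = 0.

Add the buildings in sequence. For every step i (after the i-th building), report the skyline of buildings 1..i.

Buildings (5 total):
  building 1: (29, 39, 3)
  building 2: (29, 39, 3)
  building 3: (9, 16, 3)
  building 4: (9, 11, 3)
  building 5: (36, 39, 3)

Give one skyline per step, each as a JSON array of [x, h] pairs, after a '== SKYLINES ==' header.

== SKYLINES ==
[[29,3],[39,0]]
[[29,3],[39,0]]
[[9,3],[16,0],[29,3],[39,0]]
[[9,3],[16,0],[29,3],[39,0]]
[[9,3],[16,0],[29,3],[39,0]]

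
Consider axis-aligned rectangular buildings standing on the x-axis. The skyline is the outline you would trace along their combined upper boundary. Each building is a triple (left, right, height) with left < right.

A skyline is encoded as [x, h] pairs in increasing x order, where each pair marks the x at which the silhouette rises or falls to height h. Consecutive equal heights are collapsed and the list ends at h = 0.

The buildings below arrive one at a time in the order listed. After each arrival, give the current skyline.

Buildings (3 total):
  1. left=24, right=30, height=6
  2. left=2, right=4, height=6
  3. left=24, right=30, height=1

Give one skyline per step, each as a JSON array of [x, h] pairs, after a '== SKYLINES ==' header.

== SKYLINES ==
[[24,6],[30,0]]
[[2,6],[4,0],[24,6],[30,0]]
[[2,6],[4,0],[24,6],[30,0]]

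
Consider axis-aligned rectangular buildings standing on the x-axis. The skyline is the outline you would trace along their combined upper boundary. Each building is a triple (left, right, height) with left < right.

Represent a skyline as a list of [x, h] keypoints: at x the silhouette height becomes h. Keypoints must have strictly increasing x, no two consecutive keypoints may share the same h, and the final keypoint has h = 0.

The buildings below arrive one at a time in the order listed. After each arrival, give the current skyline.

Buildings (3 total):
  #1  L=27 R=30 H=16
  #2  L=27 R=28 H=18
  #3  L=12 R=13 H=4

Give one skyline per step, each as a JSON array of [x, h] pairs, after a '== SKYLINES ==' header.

== SKYLINES ==
[[27,16],[30,0]]
[[27,18],[28,16],[30,0]]
[[12,4],[13,0],[27,18],[28,16],[30,0]]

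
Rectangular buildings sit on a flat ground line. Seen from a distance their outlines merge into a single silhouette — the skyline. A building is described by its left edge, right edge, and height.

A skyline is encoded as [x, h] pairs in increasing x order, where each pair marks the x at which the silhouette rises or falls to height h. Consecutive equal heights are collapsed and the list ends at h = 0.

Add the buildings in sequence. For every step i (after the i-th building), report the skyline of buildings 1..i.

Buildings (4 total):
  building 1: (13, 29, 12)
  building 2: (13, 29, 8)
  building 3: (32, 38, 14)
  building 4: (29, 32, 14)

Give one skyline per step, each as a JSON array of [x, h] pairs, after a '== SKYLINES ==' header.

== SKYLINES ==
[[13,12],[29,0]]
[[13,12],[29,0]]
[[13,12],[29,0],[32,14],[38,0]]
[[13,12],[29,14],[38,0]]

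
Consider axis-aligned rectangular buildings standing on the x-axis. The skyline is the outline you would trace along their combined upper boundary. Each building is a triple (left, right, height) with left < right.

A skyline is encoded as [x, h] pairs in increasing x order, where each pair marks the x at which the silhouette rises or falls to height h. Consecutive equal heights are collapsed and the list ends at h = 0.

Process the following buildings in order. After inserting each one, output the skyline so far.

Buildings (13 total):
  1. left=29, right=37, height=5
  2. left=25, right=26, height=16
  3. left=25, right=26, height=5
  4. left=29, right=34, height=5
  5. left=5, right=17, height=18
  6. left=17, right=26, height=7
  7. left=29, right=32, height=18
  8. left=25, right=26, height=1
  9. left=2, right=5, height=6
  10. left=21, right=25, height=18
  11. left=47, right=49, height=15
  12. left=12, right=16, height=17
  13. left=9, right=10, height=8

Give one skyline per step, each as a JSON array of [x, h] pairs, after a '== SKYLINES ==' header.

== SKYLINES ==
[[29,5],[37,0]]
[[25,16],[26,0],[29,5],[37,0]]
[[25,16],[26,0],[29,5],[37,0]]
[[25,16],[26,0],[29,5],[37,0]]
[[5,18],[17,0],[25,16],[26,0],[29,5],[37,0]]
[[5,18],[17,7],[25,16],[26,0],[29,5],[37,0]]
[[5,18],[17,7],[25,16],[26,0],[29,18],[32,5],[37,0]]
[[5,18],[17,7],[25,16],[26,0],[29,18],[32,5],[37,0]]
[[2,6],[5,18],[17,7],[25,16],[26,0],[29,18],[32,5],[37,0]]
[[2,6],[5,18],[17,7],[21,18],[25,16],[26,0],[29,18],[32,5],[37,0]]
[[2,6],[5,18],[17,7],[21,18],[25,16],[26,0],[29,18],[32,5],[37,0],[47,15],[49,0]]
[[2,6],[5,18],[17,7],[21,18],[25,16],[26,0],[29,18],[32,5],[37,0],[47,15],[49,0]]
[[2,6],[5,18],[17,7],[21,18],[25,16],[26,0],[29,18],[32,5],[37,0],[47,15],[49,0]]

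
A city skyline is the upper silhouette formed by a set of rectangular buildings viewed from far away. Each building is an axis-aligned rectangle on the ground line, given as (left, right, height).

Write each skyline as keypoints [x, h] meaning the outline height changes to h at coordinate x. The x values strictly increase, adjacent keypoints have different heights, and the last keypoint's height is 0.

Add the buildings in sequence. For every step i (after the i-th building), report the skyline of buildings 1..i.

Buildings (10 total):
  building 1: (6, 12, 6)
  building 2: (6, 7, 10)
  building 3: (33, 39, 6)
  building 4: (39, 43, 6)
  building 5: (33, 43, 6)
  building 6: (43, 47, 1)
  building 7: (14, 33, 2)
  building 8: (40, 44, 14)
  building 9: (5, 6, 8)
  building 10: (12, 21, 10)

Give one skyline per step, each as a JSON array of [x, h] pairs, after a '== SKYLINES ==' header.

== SKYLINES ==
[[6,6],[12,0]]
[[6,10],[7,6],[12,0]]
[[6,10],[7,6],[12,0],[33,6],[39,0]]
[[6,10],[7,6],[12,0],[33,6],[43,0]]
[[6,10],[7,6],[12,0],[33,6],[43,0]]
[[6,10],[7,6],[12,0],[33,6],[43,1],[47,0]]
[[6,10],[7,6],[12,0],[14,2],[33,6],[43,1],[47,0]]
[[6,10],[7,6],[12,0],[14,2],[33,6],[40,14],[44,1],[47,0]]
[[5,8],[6,10],[7,6],[12,0],[14,2],[33,6],[40,14],[44,1],[47,0]]
[[5,8],[6,10],[7,6],[12,10],[21,2],[33,6],[40,14],[44,1],[47,0]]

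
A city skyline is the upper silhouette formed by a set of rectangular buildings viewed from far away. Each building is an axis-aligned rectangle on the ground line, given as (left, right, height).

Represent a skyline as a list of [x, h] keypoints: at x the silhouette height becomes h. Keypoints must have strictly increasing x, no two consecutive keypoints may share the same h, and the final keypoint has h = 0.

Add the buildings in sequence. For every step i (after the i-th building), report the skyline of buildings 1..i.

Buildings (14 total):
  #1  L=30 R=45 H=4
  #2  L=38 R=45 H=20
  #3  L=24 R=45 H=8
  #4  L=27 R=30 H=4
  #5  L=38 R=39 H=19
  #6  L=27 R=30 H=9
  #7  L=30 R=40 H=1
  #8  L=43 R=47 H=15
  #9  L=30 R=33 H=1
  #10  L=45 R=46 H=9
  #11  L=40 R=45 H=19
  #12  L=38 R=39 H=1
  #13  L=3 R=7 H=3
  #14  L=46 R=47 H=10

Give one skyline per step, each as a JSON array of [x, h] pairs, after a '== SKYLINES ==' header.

== SKYLINES ==
[[30,4],[45,0]]
[[30,4],[38,20],[45,0]]
[[24,8],[38,20],[45,0]]
[[24,8],[38,20],[45,0]]
[[24,8],[38,20],[45,0]]
[[24,8],[27,9],[30,8],[38,20],[45,0]]
[[24,8],[27,9],[30,8],[38,20],[45,0]]
[[24,8],[27,9],[30,8],[38,20],[45,15],[47,0]]
[[24,8],[27,9],[30,8],[38,20],[45,15],[47,0]]
[[24,8],[27,9],[30,8],[38,20],[45,15],[47,0]]
[[24,8],[27,9],[30,8],[38,20],[45,15],[47,0]]
[[24,8],[27,9],[30,8],[38,20],[45,15],[47,0]]
[[3,3],[7,0],[24,8],[27,9],[30,8],[38,20],[45,15],[47,0]]
[[3,3],[7,0],[24,8],[27,9],[30,8],[38,20],[45,15],[47,0]]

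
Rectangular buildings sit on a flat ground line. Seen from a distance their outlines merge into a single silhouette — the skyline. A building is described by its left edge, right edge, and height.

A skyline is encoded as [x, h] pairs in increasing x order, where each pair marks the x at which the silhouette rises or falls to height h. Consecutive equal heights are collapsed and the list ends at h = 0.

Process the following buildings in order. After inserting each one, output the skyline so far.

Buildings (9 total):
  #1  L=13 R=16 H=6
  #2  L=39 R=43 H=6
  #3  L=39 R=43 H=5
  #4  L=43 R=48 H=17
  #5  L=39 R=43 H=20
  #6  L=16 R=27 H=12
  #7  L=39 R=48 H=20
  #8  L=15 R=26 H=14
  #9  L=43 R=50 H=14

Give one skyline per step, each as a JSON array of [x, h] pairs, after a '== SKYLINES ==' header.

== SKYLINES ==
[[13,6],[16,0]]
[[13,6],[16,0],[39,6],[43,0]]
[[13,6],[16,0],[39,6],[43,0]]
[[13,6],[16,0],[39,6],[43,17],[48,0]]
[[13,6],[16,0],[39,20],[43,17],[48,0]]
[[13,6],[16,12],[27,0],[39,20],[43,17],[48,0]]
[[13,6],[16,12],[27,0],[39,20],[48,0]]
[[13,6],[15,14],[26,12],[27,0],[39,20],[48,0]]
[[13,6],[15,14],[26,12],[27,0],[39,20],[48,14],[50,0]]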